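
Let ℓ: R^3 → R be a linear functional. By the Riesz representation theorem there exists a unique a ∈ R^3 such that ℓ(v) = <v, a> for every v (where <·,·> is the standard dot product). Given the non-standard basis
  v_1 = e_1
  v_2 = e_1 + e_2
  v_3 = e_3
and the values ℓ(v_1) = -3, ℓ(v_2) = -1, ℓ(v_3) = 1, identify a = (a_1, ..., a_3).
a = (-3, 2, 1)

Write a = (a_1, ..., a_3) in the standard basis. For each basis vector v_i, ℓ(v_i) = <v_i, a> is a linear equation in the a_j's. Collect the n equations into a matrix system V a = ℓ, where row i of V is v_i (expressed in the standard basis). Since V is invertible (lower-triangular with 1s on the diagonal, up to permutation), solve by back-substitution:
  V =
[[1, 0, 0],
 [1, 1, 0],
 [0, 0, 1]]
  V a = (-3, -1, 1)
Solving gives a = (-3, 2, 1).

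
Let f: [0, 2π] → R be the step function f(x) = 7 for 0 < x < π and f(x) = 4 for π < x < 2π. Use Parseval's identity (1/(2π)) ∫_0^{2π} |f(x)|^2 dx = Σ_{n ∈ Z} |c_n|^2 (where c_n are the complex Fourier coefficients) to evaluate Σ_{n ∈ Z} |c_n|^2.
Σ |c_n|^2 = 65/2

Parseval equates the L^2 energy of f (normalised by 1/(2π)) with the ℓ^2 sum of its Fourier coefficients: (1/(2π)) ∫_0^{2π} |f|^2 = Σ |c_n|^2.
Compute the left side: (1/(2π)) [∫_0^π 7^2 dx + ∫_π^{2π} 4^2 dx] = (1/(2π)) · (49π + 16π) = (49 + 16)/2 = 65/2.
So Σ_{n ∈ Z} |c_n|^2 = 65/2.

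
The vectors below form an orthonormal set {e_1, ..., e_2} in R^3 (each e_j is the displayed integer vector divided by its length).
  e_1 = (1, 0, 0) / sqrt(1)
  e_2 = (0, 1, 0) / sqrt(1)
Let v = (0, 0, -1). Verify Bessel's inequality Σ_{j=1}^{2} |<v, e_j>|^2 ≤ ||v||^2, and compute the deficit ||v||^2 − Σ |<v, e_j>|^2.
Σ |<v, e_j>|^2 = 0; ||v||^2 = 1; deficit = 1

Write each e_j = u_j / sqrt(<u_j, u_j>) where u_j is the displayed integer vector. Then <v, e_j> = <v, u_j> / sqrt(<u_j, u_j>), so |<v, e_j>|^2 = <v, u_j>^2 / <u_j, u_j>.
Coefficients: <v, e_1> = 0/sqrt(1), <v, e_2> = 0/sqrt(1).
Square and sum: Σ |<v, e_j>|^2 = 0.
Compute ||v||^2 = v·v = 1.
Deficit = 1 − 0 = 1 ≥ 0, confirming Bessel's inequality. (The deficit equals ||v − Σ <v,e_j> e_j||^2, the squared distance from v to span{e_j}.)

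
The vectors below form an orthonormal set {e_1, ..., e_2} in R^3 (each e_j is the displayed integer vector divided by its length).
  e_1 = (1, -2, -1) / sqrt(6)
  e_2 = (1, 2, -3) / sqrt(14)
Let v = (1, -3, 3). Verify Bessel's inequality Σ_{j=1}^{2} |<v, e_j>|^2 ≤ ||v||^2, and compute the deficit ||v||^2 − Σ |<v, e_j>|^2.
Σ |<v, e_j>|^2 = 50/3; ||v||^2 = 19; deficit = 7/3

Write each e_j = u_j / sqrt(<u_j, u_j>) where u_j is the displayed integer vector. Then <v, e_j> = <v, u_j> / sqrt(<u_j, u_j>), so |<v, e_j>|^2 = <v, u_j>^2 / <u_j, u_j>.
Coefficients: <v, e_1> = 4/sqrt(6), <v, e_2> = -14/sqrt(14).
Square and sum: Σ |<v, e_j>|^2 = 50/3.
Compute ||v||^2 = v·v = 19.
Deficit = 19 − 50/3 = 7/3 ≥ 0, confirming Bessel's inequality. (The deficit equals ||v − Σ <v,e_j> e_j||^2, the squared distance from v to span{e_j}.)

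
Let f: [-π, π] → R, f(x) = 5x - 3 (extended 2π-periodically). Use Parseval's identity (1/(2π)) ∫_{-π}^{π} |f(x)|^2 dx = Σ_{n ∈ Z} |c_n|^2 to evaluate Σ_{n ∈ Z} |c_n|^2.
Σ |c_n|^2 = 25π^2/3 + 9

Expand and integrate term by term over [-π, π]:
  ∫ (5x)^2 dx = 25·(2π^3/3); ∫ 2·5·(-3)·x dx = 0 (odd integrand); ∫ (-3)^2 dx = 9·2π.
So (1/(2π)) ∫_{-π}^{π} (5x - 3)^2 dx = 25π^2/3 + 9 = 25π^2/3 + 9.
Parseval ⇒ Σ |c_n|^2 = 25π^2/3 + 9.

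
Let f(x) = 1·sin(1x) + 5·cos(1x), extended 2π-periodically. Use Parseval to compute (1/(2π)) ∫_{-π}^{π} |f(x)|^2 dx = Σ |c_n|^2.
Σ |c_n|^2 = 13

Expand |f|^2 and use orthogonality of {sin(nx), cos(mx)} on [-π, π]:
  ∫_{-π}^{π} sin(nx)^2 dx = π, ∫ cos(mx)^2 dx = π, and cross terms integrate to 0.
So ∫_{-π}^{π} f(x)^2 dx = 1^2 · π + 5^2 · π = (1 + 25)π.
Divide by 2π: (1 + 25)/2 = 13.
By Parseval, this equals Σ |c_n|^2.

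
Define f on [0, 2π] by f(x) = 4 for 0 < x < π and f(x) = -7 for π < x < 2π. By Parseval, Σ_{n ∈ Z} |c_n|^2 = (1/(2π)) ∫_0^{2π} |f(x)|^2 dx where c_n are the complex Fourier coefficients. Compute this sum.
Σ |c_n|^2 = 65/2

Parseval equates the L^2 energy of f (normalised by 1/(2π)) with the ℓ^2 sum of its Fourier coefficients: (1/(2π)) ∫_0^{2π} |f|^2 = Σ |c_n|^2.
Compute the left side: (1/(2π)) [∫_0^π 4^2 dx + ∫_π^{2π} (-7)^2 dx] = (1/(2π)) · (16π + 49π) = (16 + 49)/2 = 65/2.
So Σ_{n ∈ Z} |c_n|^2 = 65/2.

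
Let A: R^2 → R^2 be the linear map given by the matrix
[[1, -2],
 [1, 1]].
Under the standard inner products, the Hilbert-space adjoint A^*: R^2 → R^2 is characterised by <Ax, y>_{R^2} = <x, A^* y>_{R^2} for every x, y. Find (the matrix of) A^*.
A^* = A^T =
[[1, 1],
 [-2, 1]]

For real matrices with standard dot products, the defining identity <Ax, y> = <x, A^* y> gives (Ax)^T y = x^T (A^*) y, i.e. x^T A^T y = x^T (A^*) y. Since this holds for all x, y, we must have A^* = A^T. Therefore
A^* =
[[1, 1],
 [-2, 1]].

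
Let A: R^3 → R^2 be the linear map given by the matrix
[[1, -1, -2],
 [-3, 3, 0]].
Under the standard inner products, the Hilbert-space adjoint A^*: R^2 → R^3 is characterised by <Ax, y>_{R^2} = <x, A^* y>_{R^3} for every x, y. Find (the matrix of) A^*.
A^* = A^T =
[[1, -3],
 [-1, 3],
 [-2, 0]]

For real matrices with standard dot products, the defining identity <Ax, y> = <x, A^* y> gives (Ax)^T y = x^T (A^*) y, i.e. x^T A^T y = x^T (A^*) y. Since this holds for all x, y, we must have A^* = A^T. Therefore
A^* =
[[1, -3],
 [-1, 3],
 [-2, 0]].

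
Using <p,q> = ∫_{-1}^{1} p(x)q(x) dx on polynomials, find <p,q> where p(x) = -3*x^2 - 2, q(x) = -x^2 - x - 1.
<p,q> = 128/15

Expand the product: p(x)·q(x) = 3*x^4 + 3*x^3 + 5*x^2 + 2*x + 2.
∫_{-1}^{1} of each monomial x^k gives [2/(k+1) if k even, 0 if k odd]. Integrating term-by-term (or equivalently evaluating the antiderivative F(x) = 3*x^5/5 + 3*x^4/4 + 5*x^3/3 + x^2 + 2*x at the endpoints):
  F(1) − F(−1) = 361/60 − (-151/60) = 128/15.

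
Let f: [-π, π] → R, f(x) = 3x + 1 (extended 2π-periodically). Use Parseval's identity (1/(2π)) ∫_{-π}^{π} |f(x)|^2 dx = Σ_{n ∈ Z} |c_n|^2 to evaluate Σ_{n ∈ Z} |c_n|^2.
Σ |c_n|^2 = 3π^2 + 1

Expand and integrate term by term over [-π, π]:
  ∫ (3x)^2 dx = 9·(2π^3/3); ∫ 2·3·(1)·x dx = 0 (odd integrand); ∫ 1^2 dx = 1·2π.
So (1/(2π)) ∫_{-π}^{π} (3x + 1)^2 dx = 9π^2/3 + 1 = 3π^2 + 1.
Parseval ⇒ Σ |c_n|^2 = 3π^2 + 1.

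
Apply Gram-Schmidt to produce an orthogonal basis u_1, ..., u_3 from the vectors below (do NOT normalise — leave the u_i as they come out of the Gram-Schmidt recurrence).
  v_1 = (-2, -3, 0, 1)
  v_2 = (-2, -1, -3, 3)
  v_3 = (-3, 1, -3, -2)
Orthogonal basis:
  u_1 = (-2, -3, 0, 1)
  u_2 = (-4/7, 8/7, -3, 16/7)
  u_3 = (-96/37, 51/74, -60/37, -231/74)

Apply the Gram-Schmidt recurrence
  u_1 = v_1
  u_i = v_i − Σ_{j<i} ((v_i · u_j) / (u_j · u_j)) · u_j.

Step by step this gives:
  u_1 = (-2, -3, 0, 1)
  u_2 = (-4/7, 8/7, -3, 16/7)
  u_3 = (-96/37, 51/74, -60/37, -231/74)

Orthogonality check:
  u_2 · u_1 = 0 (should be 0)
  u_3 · u_1 = 0 (should be 0)
  u_3 · u_2 = 0 (should be 0)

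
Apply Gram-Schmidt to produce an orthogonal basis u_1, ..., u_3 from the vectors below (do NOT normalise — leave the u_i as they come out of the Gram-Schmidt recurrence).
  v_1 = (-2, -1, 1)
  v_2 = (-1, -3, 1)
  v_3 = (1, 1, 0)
Orthogonal basis:
  u_1 = (-2, -1, 1)
  u_2 = (1, -2, 0)
  u_3 = (1/5, 1/10, 1/2)

Apply the Gram-Schmidt recurrence
  u_1 = v_1
  u_i = v_i − Σ_{j<i} ((v_i · u_j) / (u_j · u_j)) · u_j.

Step by step this gives:
  u_1 = (-2, -1, 1)
  u_2 = (1, -2, 0)
  u_3 = (1/5, 1/10, 1/2)

Orthogonality check:
  u_2 · u_1 = 0 (should be 0)
  u_3 · u_1 = 0 (should be 0)
  u_3 · u_2 = 0 (should be 0)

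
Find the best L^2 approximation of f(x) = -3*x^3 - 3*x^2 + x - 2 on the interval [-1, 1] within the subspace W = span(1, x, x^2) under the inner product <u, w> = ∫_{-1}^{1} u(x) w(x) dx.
g(x) = -3*x^2 - 4*x/5 - 2

The best approximation g ∈ W is the orthogonal projection of f onto W. Writing g = a_0 + a_1 x + a_2 x^2, the coefficients solve the normal equations G · a = b where
  G_{ij} = <φ_i, φ_j> and b_i = <f, φ_i>, with φ_0 = 1, φ_1 = x, φ_2 = x^2.
G =
  [2, 0, 2/3]
  [0, 2/3, 0]
  [2/3, 0, 2/5],
b = (-6, -8/15, -38/15).
Solving gives a_0 = -2, a_1 = -4/5, a_2 = -3, so
  g(x) = -3*x^2 - 4*x/5 - 2.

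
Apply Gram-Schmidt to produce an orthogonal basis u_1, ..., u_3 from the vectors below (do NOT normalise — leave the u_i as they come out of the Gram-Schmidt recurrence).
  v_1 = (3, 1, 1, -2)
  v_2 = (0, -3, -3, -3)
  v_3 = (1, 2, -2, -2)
Orthogonal basis:
  u_1 = (3, 1, 1, -2)
  u_2 = (0, -3, -3, -3)
  u_3 = (-2/5, 11/5, -9/5, -2/5)

Apply the Gram-Schmidt recurrence
  u_1 = v_1
  u_i = v_i − Σ_{j<i} ((v_i · u_j) / (u_j · u_j)) · u_j.

Step by step this gives:
  u_1 = (3, 1, 1, -2)
  u_2 = (0, -3, -3, -3)
  u_3 = (-2/5, 11/5, -9/5, -2/5)

Orthogonality check:
  u_2 · u_1 = 0 (should be 0)
  u_3 · u_1 = 0 (should be 0)
  u_3 · u_2 = 0 (should be 0)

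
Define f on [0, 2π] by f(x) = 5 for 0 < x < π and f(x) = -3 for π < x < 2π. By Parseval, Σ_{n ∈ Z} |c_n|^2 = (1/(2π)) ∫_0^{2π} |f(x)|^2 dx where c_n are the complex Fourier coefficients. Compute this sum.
Σ |c_n|^2 = 17

Parseval equates the L^2 energy of f (normalised by 1/(2π)) with the ℓ^2 sum of its Fourier coefficients: (1/(2π)) ∫_0^{2π} |f|^2 = Σ |c_n|^2.
Compute the left side: (1/(2π)) [∫_0^π 5^2 dx + ∫_π^{2π} (-3)^2 dx] = (1/(2π)) · (25π + 9π) = (25 + 9)/2 = 17.
So Σ_{n ∈ Z} |c_n|^2 = 17.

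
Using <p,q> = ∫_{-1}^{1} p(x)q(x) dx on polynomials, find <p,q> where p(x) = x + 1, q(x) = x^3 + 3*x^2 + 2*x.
<p,q> = 56/15

Expand the product: p(x)·q(x) = x^4 + 4*x^3 + 5*x^2 + 2*x.
∫_{-1}^{1} of each monomial x^k gives [2/(k+1) if k even, 0 if k odd]. Integrating term-by-term (or equivalently evaluating the antiderivative F(x) = x^5/5 + x^4 + 5*x^3/3 + x^2 at the endpoints):
  F(1) − F(−1) = 58/15 − (2/15) = 56/15.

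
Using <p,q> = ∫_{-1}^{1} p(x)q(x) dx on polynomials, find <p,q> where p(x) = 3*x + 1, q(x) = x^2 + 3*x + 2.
<p,q> = 32/3

Expand the product: p(x)·q(x) = 3*x^3 + 10*x^2 + 9*x + 2.
∫_{-1}^{1} of each monomial x^k gives [2/(k+1) if k even, 0 if k odd]. Integrating term-by-term (or equivalently evaluating the antiderivative F(x) = 3*x^4/4 + 10*x^3/3 + 9*x^2/2 + 2*x at the endpoints):
  F(1) − F(−1) = 127/12 − (-1/12) = 32/3.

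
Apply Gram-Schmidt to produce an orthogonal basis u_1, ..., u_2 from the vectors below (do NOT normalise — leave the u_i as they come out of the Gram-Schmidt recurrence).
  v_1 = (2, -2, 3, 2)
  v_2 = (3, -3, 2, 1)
Orthogonal basis:
  u_1 = (2, -2, 3, 2)
  u_2 = (23/21, -23/21, -6/7, -19/21)

Apply the Gram-Schmidt recurrence
  u_1 = v_1
  u_i = v_i − Σ_{j<i} ((v_i · u_j) / (u_j · u_j)) · u_j.

Step by step this gives:
  u_1 = (2, -2, 3, 2)
  u_2 = (23/21, -23/21, -6/7, -19/21)

Orthogonality check:
  u_2 · u_1 = 0 (should be 0)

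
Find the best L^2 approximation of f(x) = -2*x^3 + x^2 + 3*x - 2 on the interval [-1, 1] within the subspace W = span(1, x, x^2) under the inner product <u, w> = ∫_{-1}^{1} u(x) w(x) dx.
g(x) = x^2 + 9*x/5 - 2

The best approximation g ∈ W is the orthogonal projection of f onto W. Writing g = a_0 + a_1 x + a_2 x^2, the coefficients solve the normal equations G · a = b where
  G_{ij} = <φ_i, φ_j> and b_i = <f, φ_i>, with φ_0 = 1, φ_1 = x, φ_2 = x^2.
G =
  [2, 0, 2/3]
  [0, 2/3, 0]
  [2/3, 0, 2/5],
b = (-10/3, 6/5, -14/15).
Solving gives a_0 = -2, a_1 = 9/5, a_2 = 1, so
  g(x) = x^2 + 9*x/5 - 2.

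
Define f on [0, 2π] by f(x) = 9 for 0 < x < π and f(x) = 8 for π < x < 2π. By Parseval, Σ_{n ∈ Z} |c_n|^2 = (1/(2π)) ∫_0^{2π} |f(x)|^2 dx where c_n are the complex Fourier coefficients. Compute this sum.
Σ |c_n|^2 = 145/2

Parseval equates the L^2 energy of f (normalised by 1/(2π)) with the ℓ^2 sum of its Fourier coefficients: (1/(2π)) ∫_0^{2π} |f|^2 = Σ |c_n|^2.
Compute the left side: (1/(2π)) [∫_0^π 9^2 dx + ∫_π^{2π} 8^2 dx] = (1/(2π)) · (81π + 64π) = (81 + 64)/2 = 145/2.
So Σ_{n ∈ Z} |c_n|^2 = 145/2.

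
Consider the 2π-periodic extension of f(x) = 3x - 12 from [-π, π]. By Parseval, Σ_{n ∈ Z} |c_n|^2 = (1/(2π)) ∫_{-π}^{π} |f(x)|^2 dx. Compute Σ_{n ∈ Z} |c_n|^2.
Σ |c_n|^2 = 3π^2 + 144

Expand and integrate term by term over [-π, π]:
  ∫ (3x)^2 dx = 9·(2π^3/3); ∫ 2·3·(-12)·x dx = 0 (odd integrand); ∫ (-12)^2 dx = 144·2π.
So (1/(2π)) ∫_{-π}^{π} (3x - 12)^2 dx = 9π^2/3 + 144 = 3π^2 + 144.
Parseval ⇒ Σ |c_n|^2 = 3π^2 + 144.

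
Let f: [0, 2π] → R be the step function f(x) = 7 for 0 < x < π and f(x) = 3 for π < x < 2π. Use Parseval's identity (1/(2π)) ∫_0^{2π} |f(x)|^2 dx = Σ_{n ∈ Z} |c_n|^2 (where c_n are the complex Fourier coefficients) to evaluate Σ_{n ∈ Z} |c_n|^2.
Σ |c_n|^2 = 29

Parseval equates the L^2 energy of f (normalised by 1/(2π)) with the ℓ^2 sum of its Fourier coefficients: (1/(2π)) ∫_0^{2π} |f|^2 = Σ |c_n|^2.
Compute the left side: (1/(2π)) [∫_0^π 7^2 dx + ∫_π^{2π} 3^2 dx] = (1/(2π)) · (49π + 9π) = (49 + 9)/2 = 29.
So Σ_{n ∈ Z} |c_n|^2 = 29.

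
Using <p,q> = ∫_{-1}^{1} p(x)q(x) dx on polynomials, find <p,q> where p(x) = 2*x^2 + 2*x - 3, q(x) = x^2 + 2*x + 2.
<p,q> = -118/15

Expand the product: p(x)·q(x) = 2*x^4 + 6*x^3 + 5*x^2 - 2*x - 6.
∫_{-1}^{1} of each monomial x^k gives [2/(k+1) if k even, 0 if k odd]. Integrating term-by-term (or equivalently evaluating the antiderivative F(x) = 2*x^5/5 + 3*x^4/2 + 5*x^3/3 - x^2 - 6*x at the endpoints):
  F(1) − F(−1) = -103/30 − (133/30) = -118/15.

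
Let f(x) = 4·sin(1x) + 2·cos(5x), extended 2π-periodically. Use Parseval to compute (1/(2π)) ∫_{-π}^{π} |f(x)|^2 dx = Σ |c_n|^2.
Σ |c_n|^2 = 10

Expand |f|^2 and use orthogonality of {sin(nx), cos(mx)} on [-π, π]:
  ∫_{-π}^{π} sin(nx)^2 dx = π, ∫ cos(mx)^2 dx = π, and cross terms integrate to 0.
So ∫_{-π}^{π} f(x)^2 dx = 4^2 · π + 2^2 · π = (16 + 4)π.
Divide by 2π: (16 + 4)/2 = 10.
By Parseval, this equals Σ |c_n|^2.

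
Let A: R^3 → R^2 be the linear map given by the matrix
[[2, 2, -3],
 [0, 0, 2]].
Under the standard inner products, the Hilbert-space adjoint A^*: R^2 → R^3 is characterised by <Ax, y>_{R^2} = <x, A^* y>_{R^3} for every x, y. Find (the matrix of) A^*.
A^* = A^T =
[[2, 0],
 [2, 0],
 [-3, 2]]

For real matrices with standard dot products, the defining identity <Ax, y> = <x, A^* y> gives (Ax)^T y = x^T (A^*) y, i.e. x^T A^T y = x^T (A^*) y. Since this holds for all x, y, we must have A^* = A^T. Therefore
A^* =
[[2, 0],
 [2, 0],
 [-3, 2]].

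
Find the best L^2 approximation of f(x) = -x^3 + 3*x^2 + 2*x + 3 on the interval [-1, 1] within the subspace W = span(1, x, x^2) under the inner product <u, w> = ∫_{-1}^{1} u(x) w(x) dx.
g(x) = 3*x^2 + 7*x/5 + 3

The best approximation g ∈ W is the orthogonal projection of f onto W. Writing g = a_0 + a_1 x + a_2 x^2, the coefficients solve the normal equations G · a = b where
  G_{ij} = <φ_i, φ_j> and b_i = <f, φ_i>, with φ_0 = 1, φ_1 = x, φ_2 = x^2.
G =
  [2, 0, 2/3]
  [0, 2/3, 0]
  [2/3, 0, 2/5],
b = (8, 14/15, 16/5).
Solving gives a_0 = 3, a_1 = 7/5, a_2 = 3, so
  g(x) = 3*x^2 + 7*x/5 + 3.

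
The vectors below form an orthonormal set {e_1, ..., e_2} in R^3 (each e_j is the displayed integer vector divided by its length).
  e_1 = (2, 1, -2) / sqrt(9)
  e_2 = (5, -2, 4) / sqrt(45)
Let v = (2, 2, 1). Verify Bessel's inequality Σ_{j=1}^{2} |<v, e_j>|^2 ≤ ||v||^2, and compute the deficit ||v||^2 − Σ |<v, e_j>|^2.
Σ |<v, e_j>|^2 = 4; ||v||^2 = 9; deficit = 5

Write each e_j = u_j / sqrt(<u_j, u_j>) where u_j is the displayed integer vector. Then <v, e_j> = <v, u_j> / sqrt(<u_j, u_j>), so |<v, e_j>|^2 = <v, u_j>^2 / <u_j, u_j>.
Coefficients: <v, e_1> = 4/sqrt(9), <v, e_2> = 10/sqrt(45).
Square and sum: Σ |<v, e_j>|^2 = 4.
Compute ||v||^2 = v·v = 9.
Deficit = 9 − 4 = 5 ≥ 0, confirming Bessel's inequality. (The deficit equals ||v − Σ <v,e_j> e_j||^2, the squared distance from v to span{e_j}.)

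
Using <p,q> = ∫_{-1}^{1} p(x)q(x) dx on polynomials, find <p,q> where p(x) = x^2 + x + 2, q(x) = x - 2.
<p,q> = -26/3

Expand the product: p(x)·q(x) = x^3 - x^2 - 4.
∫_{-1}^{1} of each monomial x^k gives [2/(k+1) if k even, 0 if k odd]. Integrating term-by-term (or equivalently evaluating the antiderivative F(x) = x^4/4 - x^3/3 - 4*x at the endpoints):
  F(1) − F(−1) = -49/12 − (55/12) = -26/3.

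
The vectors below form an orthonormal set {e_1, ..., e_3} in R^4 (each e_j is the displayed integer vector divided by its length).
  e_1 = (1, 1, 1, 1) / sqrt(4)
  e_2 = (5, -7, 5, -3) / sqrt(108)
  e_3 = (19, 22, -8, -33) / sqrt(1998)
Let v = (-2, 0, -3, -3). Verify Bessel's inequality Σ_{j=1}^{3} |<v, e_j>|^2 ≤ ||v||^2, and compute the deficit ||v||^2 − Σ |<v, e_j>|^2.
Σ |<v, e_j>|^2 = 1627/74; ||v||^2 = 22; deficit = 1/74

Write each e_j = u_j / sqrt(<u_j, u_j>) where u_j is the displayed integer vector. Then <v, e_j> = <v, u_j> / sqrt(<u_j, u_j>), so |<v, e_j>|^2 = <v, u_j>^2 / <u_j, u_j>.
Coefficients: <v, e_1> = -8/sqrt(4), <v, e_2> = -16/sqrt(108), <v, e_3> = 85/sqrt(1998).
Square and sum: Σ |<v, e_j>|^2 = 1627/74.
Compute ||v||^2 = v·v = 22.
Deficit = 22 − 1627/74 = 1/74 ≥ 0, confirming Bessel's inequality. (The deficit equals ||v − Σ <v,e_j> e_j||^2, the squared distance from v to span{e_j}.)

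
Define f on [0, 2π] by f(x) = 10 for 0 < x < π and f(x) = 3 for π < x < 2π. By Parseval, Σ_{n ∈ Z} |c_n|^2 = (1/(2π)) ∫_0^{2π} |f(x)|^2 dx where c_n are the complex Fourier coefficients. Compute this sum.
Σ |c_n|^2 = 109/2

Parseval equates the L^2 energy of f (normalised by 1/(2π)) with the ℓ^2 sum of its Fourier coefficients: (1/(2π)) ∫_0^{2π} |f|^2 = Σ |c_n|^2.
Compute the left side: (1/(2π)) [∫_0^π 10^2 dx + ∫_π^{2π} 3^2 dx] = (1/(2π)) · (100π + 9π) = (100 + 9)/2 = 109/2.
So Σ_{n ∈ Z} |c_n|^2 = 109/2.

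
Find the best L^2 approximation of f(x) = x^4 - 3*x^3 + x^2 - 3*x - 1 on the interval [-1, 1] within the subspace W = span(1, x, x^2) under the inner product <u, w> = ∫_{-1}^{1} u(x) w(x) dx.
g(x) = 13*x^2/7 - 24*x/5 - 38/35

The best approximation g ∈ W is the orthogonal projection of f onto W. Writing g = a_0 + a_1 x + a_2 x^2, the coefficients solve the normal equations G · a = b where
  G_{ij} = <φ_i, φ_j> and b_i = <f, φ_i>, with φ_0 = 1, φ_1 = x, φ_2 = x^2.
G =
  [2, 0, 2/3]
  [0, 2/3, 0]
  [2/3, 0, 2/5],
b = (-14/15, -16/5, 2/105).
Solving gives a_0 = -38/35, a_1 = -24/5, a_2 = 13/7, so
  g(x) = 13*x^2/7 - 24*x/5 - 38/35.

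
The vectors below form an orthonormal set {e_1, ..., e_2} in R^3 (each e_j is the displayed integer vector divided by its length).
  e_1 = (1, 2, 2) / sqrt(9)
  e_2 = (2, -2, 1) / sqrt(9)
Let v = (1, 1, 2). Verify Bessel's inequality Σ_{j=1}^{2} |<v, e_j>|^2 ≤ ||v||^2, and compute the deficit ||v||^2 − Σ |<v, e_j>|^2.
Σ |<v, e_j>|^2 = 53/9; ||v||^2 = 6; deficit = 1/9

Write each e_j = u_j / sqrt(<u_j, u_j>) where u_j is the displayed integer vector. Then <v, e_j> = <v, u_j> / sqrt(<u_j, u_j>), so |<v, e_j>|^2 = <v, u_j>^2 / <u_j, u_j>.
Coefficients: <v, e_1> = 7/sqrt(9), <v, e_2> = 2/sqrt(9).
Square and sum: Σ |<v, e_j>|^2 = 53/9.
Compute ||v||^2 = v·v = 6.
Deficit = 6 − 53/9 = 1/9 ≥ 0, confirming Bessel's inequality. (The deficit equals ||v − Σ <v,e_j> e_j||^2, the squared distance from v to span{e_j}.)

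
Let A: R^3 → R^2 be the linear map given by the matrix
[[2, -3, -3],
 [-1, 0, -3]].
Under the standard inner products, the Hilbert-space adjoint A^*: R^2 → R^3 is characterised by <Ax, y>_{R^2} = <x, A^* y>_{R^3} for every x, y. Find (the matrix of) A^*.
A^* = A^T =
[[2, -1],
 [-3, 0],
 [-3, -3]]

For real matrices with standard dot products, the defining identity <Ax, y> = <x, A^* y> gives (Ax)^T y = x^T (A^*) y, i.e. x^T A^T y = x^T (A^*) y. Since this holds for all x, y, we must have A^* = A^T. Therefore
A^* =
[[2, -1],
 [-3, 0],
 [-3, -3]].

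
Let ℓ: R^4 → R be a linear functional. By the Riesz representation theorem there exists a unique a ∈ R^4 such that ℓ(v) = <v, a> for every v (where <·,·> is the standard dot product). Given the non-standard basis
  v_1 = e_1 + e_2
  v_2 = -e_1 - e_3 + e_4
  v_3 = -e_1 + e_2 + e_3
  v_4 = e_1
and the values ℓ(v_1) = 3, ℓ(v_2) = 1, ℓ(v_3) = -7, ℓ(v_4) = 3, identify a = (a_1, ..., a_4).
a = (3, 0, -4, 0)

Write a = (a_1, ..., a_4) in the standard basis. For each basis vector v_i, ℓ(v_i) = <v_i, a> is a linear equation in the a_j's. Collect the n equations into a matrix system V a = ℓ, where row i of V is v_i (expressed in the standard basis). Since V is invertible (lower-triangular with 1s on the diagonal, up to permutation), solve by back-substitution:
  V =
[[1, 1, 0, 0],
 [-1, 0, -1, 1],
 [-1, 1, 1, 0],
 [1, 0, 0, 0]]
  V a = (3, 1, -7, 3)
Solving gives a = (3, 0, -4, 0).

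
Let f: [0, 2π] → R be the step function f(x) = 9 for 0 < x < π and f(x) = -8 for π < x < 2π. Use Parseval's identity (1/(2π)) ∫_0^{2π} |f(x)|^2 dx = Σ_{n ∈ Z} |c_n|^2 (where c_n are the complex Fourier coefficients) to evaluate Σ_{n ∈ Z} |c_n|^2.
Σ |c_n|^2 = 145/2

Parseval equates the L^2 energy of f (normalised by 1/(2π)) with the ℓ^2 sum of its Fourier coefficients: (1/(2π)) ∫_0^{2π} |f|^2 = Σ |c_n|^2.
Compute the left side: (1/(2π)) [∫_0^π 9^2 dx + ∫_π^{2π} (-8)^2 dx] = (1/(2π)) · (81π + 64π) = (81 + 64)/2 = 145/2.
So Σ_{n ∈ Z} |c_n|^2 = 145/2.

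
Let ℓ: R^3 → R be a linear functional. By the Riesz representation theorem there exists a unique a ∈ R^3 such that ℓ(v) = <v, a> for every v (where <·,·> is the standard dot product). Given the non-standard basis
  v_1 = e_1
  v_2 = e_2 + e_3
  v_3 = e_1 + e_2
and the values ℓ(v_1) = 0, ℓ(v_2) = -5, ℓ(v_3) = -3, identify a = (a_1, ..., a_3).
a = (0, -3, -2)

Write a = (a_1, ..., a_3) in the standard basis. For each basis vector v_i, ℓ(v_i) = <v_i, a> is a linear equation in the a_j's. Collect the n equations into a matrix system V a = ℓ, where row i of V is v_i (expressed in the standard basis). Since V is invertible (lower-triangular with 1s on the diagonal, up to permutation), solve by back-substitution:
  V =
[[1, 0, 0],
 [0, 1, 1],
 [1, 1, 0]]
  V a = (0, -5, -3)
Solving gives a = (0, -3, -2).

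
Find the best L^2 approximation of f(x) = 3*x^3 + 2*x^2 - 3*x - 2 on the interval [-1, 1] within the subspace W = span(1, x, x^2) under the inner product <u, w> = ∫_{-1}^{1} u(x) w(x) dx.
g(x) = 2*x^2 - 6*x/5 - 2

The best approximation g ∈ W is the orthogonal projection of f onto W. Writing g = a_0 + a_1 x + a_2 x^2, the coefficients solve the normal equations G · a = b where
  G_{ij} = <φ_i, φ_j> and b_i = <f, φ_i>, with φ_0 = 1, φ_1 = x, φ_2 = x^2.
G =
  [2, 0, 2/3]
  [0, 2/3, 0]
  [2/3, 0, 2/5],
b = (-8/3, -4/5, -8/15).
Solving gives a_0 = -2, a_1 = -6/5, a_2 = 2, so
  g(x) = 2*x^2 - 6*x/5 - 2.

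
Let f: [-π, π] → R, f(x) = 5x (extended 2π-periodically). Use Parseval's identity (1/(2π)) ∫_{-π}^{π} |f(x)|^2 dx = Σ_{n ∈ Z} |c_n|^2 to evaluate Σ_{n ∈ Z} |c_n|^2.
Σ |c_n|^2 = 25π^2/3

Expand and integrate term by term over [-π, π]:
  ∫ (5x)^2 dx = 25·(2π^3/3); ∫ 2·5·(0)·x dx = 0 (odd integrand); ∫ 0^2 dx = 0·2π.
So (1/(2π)) ∫_{-π}^{π} (5x)^2 dx = 25π^2/3 + 0 = 25π^2/3.
Parseval ⇒ Σ |c_n|^2 = 25π^2/3.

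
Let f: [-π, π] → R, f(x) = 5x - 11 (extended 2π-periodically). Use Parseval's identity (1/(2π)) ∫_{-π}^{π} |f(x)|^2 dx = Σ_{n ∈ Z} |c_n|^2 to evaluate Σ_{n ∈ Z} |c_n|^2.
Σ |c_n|^2 = 25π^2/3 + 121

Expand and integrate term by term over [-π, π]:
  ∫ (5x)^2 dx = 25·(2π^3/3); ∫ 2·5·(-11)·x dx = 0 (odd integrand); ∫ (-11)^2 dx = 121·2π.
So (1/(2π)) ∫_{-π}^{π} (5x - 11)^2 dx = 25π^2/3 + 121 = 25π^2/3 + 121.
Parseval ⇒ Σ |c_n|^2 = 25π^2/3 + 121.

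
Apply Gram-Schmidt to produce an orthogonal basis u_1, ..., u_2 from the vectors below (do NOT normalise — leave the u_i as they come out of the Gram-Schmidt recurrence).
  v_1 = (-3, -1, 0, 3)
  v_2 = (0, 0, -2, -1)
Orthogonal basis:
  u_1 = (-3, -1, 0, 3)
  u_2 = (-9/19, -3/19, -2, -10/19)

Apply the Gram-Schmidt recurrence
  u_1 = v_1
  u_i = v_i − Σ_{j<i} ((v_i · u_j) / (u_j · u_j)) · u_j.

Step by step this gives:
  u_1 = (-3, -1, 0, 3)
  u_2 = (-9/19, -3/19, -2, -10/19)

Orthogonality check:
  u_2 · u_1 = 0 (should be 0)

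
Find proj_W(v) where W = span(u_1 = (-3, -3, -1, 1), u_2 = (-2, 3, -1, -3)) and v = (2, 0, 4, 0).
proj_W(v) = (82/29, 12/29, 32/29, 24/29)

Set up U = [u_1 | ... | u_2] ∈ R^(4×2). The projector onto W = col(U) is P = U (U^T U)^(-1) U^T.
Compute U^T U =
  [20, -5]
  [-5, 23],
and U^T v = (-10, -8).
Solve U^T U · c = U^T v for the coefficients: c = (-18/29, -14/29). The projection is proj_W(v) = U c.
Check: (v - proj_W(v)) · u_1 = 0  (should be 0).
Check: (v - proj_W(v)) · u_2 = 0  (should be 0).
Result: proj_W(v) = (82/29, 12/29, 32/29, 24/29).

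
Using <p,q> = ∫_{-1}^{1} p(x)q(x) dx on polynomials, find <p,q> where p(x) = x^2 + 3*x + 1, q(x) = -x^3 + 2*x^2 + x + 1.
<p,q> = 28/5

Expand the product: p(x)·q(x) = -x^5 - x^4 + 6*x^3 + 6*x^2 + 4*x + 1.
∫_{-1}^{1} of each monomial x^k gives [2/(k+1) if k even, 0 if k odd]. Integrating term-by-term (or equivalently evaluating the antiderivative F(x) = -x^6/6 - x^5/5 + 3*x^4/2 + 2*x^3 + 2*x^2 + x at the endpoints):
  F(1) − F(−1) = 92/15 − (8/15) = 28/5.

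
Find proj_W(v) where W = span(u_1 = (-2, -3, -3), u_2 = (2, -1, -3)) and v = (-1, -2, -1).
proj_W(v) = (-76/61, -92/61, -81/61)

Set up U = [u_1 | ... | u_2] ∈ R^(3×2). The projector onto W = col(U) is P = U (U^T U)^(-1) U^T.
Compute U^T U =
  [22, 8]
  [8, 14],
and U^T v = (11, 3).
Solve U^T U · c = U^T v for the coefficients: c = (65/122, -11/122). The projection is proj_W(v) = U c.
Check: (v - proj_W(v)) · u_1 = 0  (should be 0).
Check: (v - proj_W(v)) · u_2 = 0  (should be 0).
Result: proj_W(v) = (-76/61, -92/61, -81/61).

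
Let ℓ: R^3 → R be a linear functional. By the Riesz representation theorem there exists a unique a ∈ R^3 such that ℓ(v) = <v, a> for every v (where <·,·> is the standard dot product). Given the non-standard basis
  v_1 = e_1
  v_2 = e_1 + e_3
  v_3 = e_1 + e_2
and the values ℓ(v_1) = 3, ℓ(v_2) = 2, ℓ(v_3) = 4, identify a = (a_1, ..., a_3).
a = (3, 1, -1)

Write a = (a_1, ..., a_3) in the standard basis. For each basis vector v_i, ℓ(v_i) = <v_i, a> is a linear equation in the a_j's. Collect the n equations into a matrix system V a = ℓ, where row i of V is v_i (expressed in the standard basis). Since V is invertible (lower-triangular with 1s on the diagonal, up to permutation), solve by back-substitution:
  V =
[[1, 0, 0],
 [1, 0, 1],
 [1, 1, 0]]
  V a = (3, 2, 4)
Solving gives a = (3, 1, -1).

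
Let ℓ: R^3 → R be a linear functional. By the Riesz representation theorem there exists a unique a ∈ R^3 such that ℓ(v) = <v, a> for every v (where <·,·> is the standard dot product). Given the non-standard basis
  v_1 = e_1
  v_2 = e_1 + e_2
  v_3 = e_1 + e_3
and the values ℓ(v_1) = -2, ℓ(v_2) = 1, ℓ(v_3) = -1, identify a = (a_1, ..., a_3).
a = (-2, 3, 1)

Write a = (a_1, ..., a_3) in the standard basis. For each basis vector v_i, ℓ(v_i) = <v_i, a> is a linear equation in the a_j's. Collect the n equations into a matrix system V a = ℓ, where row i of V is v_i (expressed in the standard basis). Since V is invertible (lower-triangular with 1s on the diagonal, up to permutation), solve by back-substitution:
  V =
[[1, 0, 0],
 [1, 1, 0],
 [1, 0, 1]]
  V a = (-2, 1, -1)
Solving gives a = (-2, 3, 1).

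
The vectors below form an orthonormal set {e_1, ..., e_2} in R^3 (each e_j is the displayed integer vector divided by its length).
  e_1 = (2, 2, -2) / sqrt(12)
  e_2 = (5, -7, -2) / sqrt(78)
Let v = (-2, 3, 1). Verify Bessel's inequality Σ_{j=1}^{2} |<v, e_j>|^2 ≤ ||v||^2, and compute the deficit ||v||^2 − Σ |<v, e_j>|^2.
Σ |<v, e_j>|^2 = 363/26; ||v||^2 = 14; deficit = 1/26

Write each e_j = u_j / sqrt(<u_j, u_j>) where u_j is the displayed integer vector. Then <v, e_j> = <v, u_j> / sqrt(<u_j, u_j>), so |<v, e_j>|^2 = <v, u_j>^2 / <u_j, u_j>.
Coefficients: <v, e_1> = 0/sqrt(12), <v, e_2> = -33/sqrt(78).
Square and sum: Σ |<v, e_j>|^2 = 363/26.
Compute ||v||^2 = v·v = 14.
Deficit = 14 − 363/26 = 1/26 ≥ 0, confirming Bessel's inequality. (The deficit equals ||v − Σ <v,e_j> e_j||^2, the squared distance from v to span{e_j}.)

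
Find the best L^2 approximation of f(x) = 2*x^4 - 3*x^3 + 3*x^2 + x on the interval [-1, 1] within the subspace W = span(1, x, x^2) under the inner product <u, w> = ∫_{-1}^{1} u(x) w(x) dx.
g(x) = 33*x^2/7 - 4*x/5 - 6/35

The best approximation g ∈ W is the orthogonal projection of f onto W. Writing g = a_0 + a_1 x + a_2 x^2, the coefficients solve the normal equations G · a = b where
  G_{ij} = <φ_i, φ_j> and b_i = <f, φ_i>, with φ_0 = 1, φ_1 = x, φ_2 = x^2.
G =
  [2, 0, 2/3]
  [0, 2/3, 0]
  [2/3, 0, 2/5],
b = (14/5, -8/15, 62/35).
Solving gives a_0 = -6/35, a_1 = -4/5, a_2 = 33/7, so
  g(x) = 33*x^2/7 - 4*x/5 - 6/35.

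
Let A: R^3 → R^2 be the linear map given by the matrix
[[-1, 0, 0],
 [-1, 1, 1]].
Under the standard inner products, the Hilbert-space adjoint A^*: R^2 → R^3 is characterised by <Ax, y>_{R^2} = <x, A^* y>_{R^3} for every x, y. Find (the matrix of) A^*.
A^* = A^T =
[[-1, -1],
 [0, 1],
 [0, 1]]

For real matrices with standard dot products, the defining identity <Ax, y> = <x, A^* y> gives (Ax)^T y = x^T (A^*) y, i.e. x^T A^T y = x^T (A^*) y. Since this holds for all x, y, we must have A^* = A^T. Therefore
A^* =
[[-1, -1],
 [0, 1],
 [0, 1]].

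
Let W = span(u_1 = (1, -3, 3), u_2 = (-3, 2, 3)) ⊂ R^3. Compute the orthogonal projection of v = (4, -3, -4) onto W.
proj_W(v) = (866/209, -603/209, -822/209)

Set up U = [u_1 | ... | u_2] ∈ R^(3×2). The projector onto W = col(U) is P = U (U^T U)^(-1) U^T.
Compute U^T U =
  [19, 0]
  [0, 22],
and U^T v = (1, -30).
Solve U^T U · c = U^T v for the coefficients: c = (1/19, -15/11). The projection is proj_W(v) = U c.
Check: (v - proj_W(v)) · u_1 = 0  (should be 0).
Check: (v - proj_W(v)) · u_2 = 0  (should be 0).
Result: proj_W(v) = (866/209, -603/209, -822/209).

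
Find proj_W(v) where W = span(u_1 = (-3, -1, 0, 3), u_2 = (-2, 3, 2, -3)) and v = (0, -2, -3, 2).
proj_W(v) = (144/229, -491/229, -294/229, 591/229)

Set up U = [u_1 | ... | u_2] ∈ R^(4×2). The projector onto W = col(U) is P = U (U^T U)^(-1) U^T.
Compute U^T U =
  [19, -6]
  [-6, 26],
and U^T v = (8, -18).
Solve U^T U · c = U^T v for the coefficients: c = (50/229, -147/229). The projection is proj_W(v) = U c.
Check: (v - proj_W(v)) · u_1 = 0  (should be 0).
Check: (v - proj_W(v)) · u_2 = 0  (should be 0).
Result: proj_W(v) = (144/229, -491/229, -294/229, 591/229).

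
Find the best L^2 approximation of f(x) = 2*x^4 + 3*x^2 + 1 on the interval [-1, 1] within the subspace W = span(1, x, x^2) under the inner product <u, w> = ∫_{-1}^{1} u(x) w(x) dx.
g(x) = 33*x^2/7 + 29/35

The best approximation g ∈ W is the orthogonal projection of f onto W. Writing g = a_0 + a_1 x + a_2 x^2, the coefficients solve the normal equations G · a = b where
  G_{ij} = <φ_i, φ_j> and b_i = <f, φ_i>, with φ_0 = 1, φ_1 = x, φ_2 = x^2.
G =
  [2, 0, 2/3]
  [0, 2/3, 0]
  [2/3, 0, 2/5],
b = (24/5, 0, 256/105).
Solving gives a_0 = 29/35, a_1 = 0, a_2 = 33/7, so
  g(x) = 33*x^2/7 + 29/35.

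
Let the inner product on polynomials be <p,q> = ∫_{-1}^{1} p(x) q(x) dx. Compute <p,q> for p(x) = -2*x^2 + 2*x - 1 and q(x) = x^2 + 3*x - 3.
<p,q> = 188/15

Expand the product: p(x)·q(x) = -2*x^4 - 4*x^3 + 11*x^2 - 9*x + 3.
∫_{-1}^{1} of each monomial x^k gives [2/(k+1) if k even, 0 if k odd]. Integrating term-by-term (or equivalently evaluating the antiderivative F(x) = -2*x^5/5 - x^4 + 11*x^3/3 - 9*x^2/2 + 3*x at the endpoints):
  F(1) − F(−1) = 23/30 − (-353/30) = 188/15.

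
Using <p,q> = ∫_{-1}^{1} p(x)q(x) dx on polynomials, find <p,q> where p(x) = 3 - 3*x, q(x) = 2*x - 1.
<p,q> = -10

Expand the product: p(x)·q(x) = -6*x^2 + 9*x - 3.
∫_{-1}^{1} of each monomial x^k gives [2/(k+1) if k even, 0 if k odd]. Integrating term-by-term (or equivalently evaluating the antiderivative F(x) = -2*x^3 + 9*x^2/2 - 3*x at the endpoints):
  F(1) − F(−1) = -1/2 − (19/2) = -10.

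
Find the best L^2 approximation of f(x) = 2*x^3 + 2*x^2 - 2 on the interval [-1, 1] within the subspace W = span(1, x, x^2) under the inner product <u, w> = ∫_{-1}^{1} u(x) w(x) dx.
g(x) = 2*x^2 + 6*x/5 - 2

The best approximation g ∈ W is the orthogonal projection of f onto W. Writing g = a_0 + a_1 x + a_2 x^2, the coefficients solve the normal equations G · a = b where
  G_{ij} = <φ_i, φ_j> and b_i = <f, φ_i>, with φ_0 = 1, φ_1 = x, φ_2 = x^2.
G =
  [2, 0, 2/3]
  [0, 2/3, 0]
  [2/3, 0, 2/5],
b = (-8/3, 4/5, -8/15).
Solving gives a_0 = -2, a_1 = 6/5, a_2 = 2, so
  g(x) = 2*x^2 + 6*x/5 - 2.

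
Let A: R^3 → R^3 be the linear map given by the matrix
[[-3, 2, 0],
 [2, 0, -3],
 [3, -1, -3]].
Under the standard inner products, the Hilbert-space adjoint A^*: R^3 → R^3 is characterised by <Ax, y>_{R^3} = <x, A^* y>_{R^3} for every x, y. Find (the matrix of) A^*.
A^* = A^T =
[[-3, 2, 3],
 [2, 0, -1],
 [0, -3, -3]]

For real matrices with standard dot products, the defining identity <Ax, y> = <x, A^* y> gives (Ax)^T y = x^T (A^*) y, i.e. x^T A^T y = x^T (A^*) y. Since this holds for all x, y, we must have A^* = A^T. Therefore
A^* =
[[-3, 2, 3],
 [2, 0, -1],
 [0, -3, -3]].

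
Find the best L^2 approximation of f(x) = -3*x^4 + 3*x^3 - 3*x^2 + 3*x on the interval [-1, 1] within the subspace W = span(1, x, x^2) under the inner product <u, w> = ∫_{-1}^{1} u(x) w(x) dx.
g(x) = -39*x^2/7 + 24*x/5 + 9/35

The best approximation g ∈ W is the orthogonal projection of f onto W. Writing g = a_0 + a_1 x + a_2 x^2, the coefficients solve the normal equations G · a = b where
  G_{ij} = <φ_i, φ_j> and b_i = <f, φ_i>, with φ_0 = 1, φ_1 = x, φ_2 = x^2.
G =
  [2, 0, 2/3]
  [0, 2/3, 0]
  [2/3, 0, 2/5],
b = (-16/5, 16/5, -72/35).
Solving gives a_0 = 9/35, a_1 = 24/5, a_2 = -39/7, so
  g(x) = -39*x^2/7 + 24*x/5 + 9/35.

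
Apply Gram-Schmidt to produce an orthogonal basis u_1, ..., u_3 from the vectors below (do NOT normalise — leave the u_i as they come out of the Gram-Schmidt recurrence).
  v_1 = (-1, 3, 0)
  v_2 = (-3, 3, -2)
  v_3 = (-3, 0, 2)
Orthogonal basis:
  u_1 = (-1, 3, 0)
  u_2 = (-9/5, -3/5, -2)
  u_3 = (-45/19, -15/19, 45/19)

Apply the Gram-Schmidt recurrence
  u_1 = v_1
  u_i = v_i − Σ_{j<i} ((v_i · u_j) / (u_j · u_j)) · u_j.

Step by step this gives:
  u_1 = (-1, 3, 0)
  u_2 = (-9/5, -3/5, -2)
  u_3 = (-45/19, -15/19, 45/19)

Orthogonality check:
  u_2 · u_1 = 0 (should be 0)
  u_3 · u_1 = 0 (should be 0)
  u_3 · u_2 = 0 (should be 0)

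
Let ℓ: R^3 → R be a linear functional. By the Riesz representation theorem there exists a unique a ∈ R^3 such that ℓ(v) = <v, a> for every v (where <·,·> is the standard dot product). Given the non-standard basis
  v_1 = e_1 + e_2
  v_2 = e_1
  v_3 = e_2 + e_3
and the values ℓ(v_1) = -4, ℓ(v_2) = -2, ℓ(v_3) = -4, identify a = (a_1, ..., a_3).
a = (-2, -2, -2)

Write a = (a_1, ..., a_3) in the standard basis. For each basis vector v_i, ℓ(v_i) = <v_i, a> is a linear equation in the a_j's. Collect the n equations into a matrix system V a = ℓ, where row i of V is v_i (expressed in the standard basis). Since V is invertible (lower-triangular with 1s on the diagonal, up to permutation), solve by back-substitution:
  V =
[[1, 1, 0],
 [1, 0, 0],
 [0, 1, 1]]
  V a = (-4, -2, -4)
Solving gives a = (-2, -2, -2).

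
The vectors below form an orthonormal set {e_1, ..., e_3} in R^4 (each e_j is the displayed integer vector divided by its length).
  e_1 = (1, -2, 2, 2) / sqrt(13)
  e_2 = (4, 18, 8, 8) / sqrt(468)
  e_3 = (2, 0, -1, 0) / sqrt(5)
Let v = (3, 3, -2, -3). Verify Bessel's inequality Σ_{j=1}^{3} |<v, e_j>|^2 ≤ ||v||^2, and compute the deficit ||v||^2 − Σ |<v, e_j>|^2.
Σ |<v, e_j>|^2 = 1226/45; ||v||^2 = 31; deficit = 169/45

Write each e_j = u_j / sqrt(<u_j, u_j>) where u_j is the displayed integer vector. Then <v, e_j> = <v, u_j> / sqrt(<u_j, u_j>), so |<v, e_j>|^2 = <v, u_j>^2 / <u_j, u_j>.
Coefficients: <v, e_1> = -13/sqrt(13), <v, e_2> = 26/sqrt(468), <v, e_3> = 8/sqrt(5).
Square and sum: Σ |<v, e_j>|^2 = 1226/45.
Compute ||v||^2 = v·v = 31.
Deficit = 31 − 1226/45 = 169/45 ≥ 0, confirming Bessel's inequality. (The deficit equals ||v − Σ <v,e_j> e_j||^2, the squared distance from v to span{e_j}.)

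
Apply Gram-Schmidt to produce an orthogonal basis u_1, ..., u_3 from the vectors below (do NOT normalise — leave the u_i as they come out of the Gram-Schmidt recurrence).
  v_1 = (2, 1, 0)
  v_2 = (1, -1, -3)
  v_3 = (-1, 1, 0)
Orthogonal basis:
  u_1 = (2, 1, 0)
  u_2 = (3/5, -6/5, -3)
  u_3 = (-1/2, 1, -1/2)

Apply the Gram-Schmidt recurrence
  u_1 = v_1
  u_i = v_i − Σ_{j<i} ((v_i · u_j) / (u_j · u_j)) · u_j.

Step by step this gives:
  u_1 = (2, 1, 0)
  u_2 = (3/5, -6/5, -3)
  u_3 = (-1/2, 1, -1/2)

Orthogonality check:
  u_2 · u_1 = 0 (should be 0)
  u_3 · u_1 = 0 (should be 0)
  u_3 · u_2 = 0 (should be 0)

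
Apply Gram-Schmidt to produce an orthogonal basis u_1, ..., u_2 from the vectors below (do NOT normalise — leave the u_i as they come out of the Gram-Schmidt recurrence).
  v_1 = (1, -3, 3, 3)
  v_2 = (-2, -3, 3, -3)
Orthogonal basis:
  u_1 = (1, -3, 3, 3)
  u_2 = (-9/4, -9/4, 9/4, -15/4)

Apply the Gram-Schmidt recurrence
  u_1 = v_1
  u_i = v_i − Σ_{j<i} ((v_i · u_j) / (u_j · u_j)) · u_j.

Step by step this gives:
  u_1 = (1, -3, 3, 3)
  u_2 = (-9/4, -9/4, 9/4, -15/4)

Orthogonality check:
  u_2 · u_1 = 0 (should be 0)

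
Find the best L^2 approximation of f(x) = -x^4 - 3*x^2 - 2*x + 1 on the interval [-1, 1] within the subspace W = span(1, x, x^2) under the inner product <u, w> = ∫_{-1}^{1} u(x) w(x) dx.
g(x) = -27*x^2/7 - 2*x + 38/35

The best approximation g ∈ W is the orthogonal projection of f onto W. Writing g = a_0 + a_1 x + a_2 x^2, the coefficients solve the normal equations G · a = b where
  G_{ij} = <φ_i, φ_j> and b_i = <f, φ_i>, with φ_0 = 1, φ_1 = x, φ_2 = x^2.
G =
  [2, 0, 2/3]
  [0, 2/3, 0]
  [2/3, 0, 2/5],
b = (-2/5, -4/3, -86/105).
Solving gives a_0 = 38/35, a_1 = -2, a_2 = -27/7, so
  g(x) = -27*x^2/7 - 2*x + 38/35.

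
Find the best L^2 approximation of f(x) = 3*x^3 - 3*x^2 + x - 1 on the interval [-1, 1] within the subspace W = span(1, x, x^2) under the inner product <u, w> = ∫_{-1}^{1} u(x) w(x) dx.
g(x) = -3*x^2 + 14*x/5 - 1

The best approximation g ∈ W is the orthogonal projection of f onto W. Writing g = a_0 + a_1 x + a_2 x^2, the coefficients solve the normal equations G · a = b where
  G_{ij} = <φ_i, φ_j> and b_i = <f, φ_i>, with φ_0 = 1, φ_1 = x, φ_2 = x^2.
G =
  [2, 0, 2/3]
  [0, 2/3, 0]
  [2/3, 0, 2/5],
b = (-4, 28/15, -28/15).
Solving gives a_0 = -1, a_1 = 14/5, a_2 = -3, so
  g(x) = -3*x^2 + 14*x/5 - 1.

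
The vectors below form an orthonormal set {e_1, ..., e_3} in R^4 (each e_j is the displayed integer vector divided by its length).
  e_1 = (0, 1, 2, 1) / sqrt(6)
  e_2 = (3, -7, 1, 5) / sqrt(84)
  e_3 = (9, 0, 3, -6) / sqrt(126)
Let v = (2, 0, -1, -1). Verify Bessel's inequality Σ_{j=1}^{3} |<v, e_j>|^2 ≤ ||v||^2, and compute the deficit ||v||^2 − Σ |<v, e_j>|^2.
Σ |<v, e_j>|^2 = 5; ||v||^2 = 6; deficit = 1

Write each e_j = u_j / sqrt(<u_j, u_j>) where u_j is the displayed integer vector. Then <v, e_j> = <v, u_j> / sqrt(<u_j, u_j>), so |<v, e_j>|^2 = <v, u_j>^2 / <u_j, u_j>.
Coefficients: <v, e_1> = -3/sqrt(6), <v, e_2> = 0/sqrt(84), <v, e_3> = 21/sqrt(126).
Square and sum: Σ |<v, e_j>|^2 = 5.
Compute ||v||^2 = v·v = 6.
Deficit = 6 − 5 = 1 ≥ 0, confirming Bessel's inequality. (The deficit equals ||v − Σ <v,e_j> e_j||^2, the squared distance from v to span{e_j}.)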